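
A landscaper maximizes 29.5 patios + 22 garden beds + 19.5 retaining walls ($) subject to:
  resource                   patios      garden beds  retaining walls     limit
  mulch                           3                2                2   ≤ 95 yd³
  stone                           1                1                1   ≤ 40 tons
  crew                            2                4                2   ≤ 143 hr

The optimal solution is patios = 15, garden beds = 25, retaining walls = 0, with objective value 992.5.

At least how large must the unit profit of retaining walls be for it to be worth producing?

22

Binding: mulch and stone. Non-binding: crew (13 unused).
By complementary slackness, y = 0 for the non-binding constraint.
Dual feasibility on the basic columns requires 3·y_mulch + 1·y_stone = 29.5, 2·y_mulch + 1·y_stone = 22.
This yields shadow prices y_mulch = 7.5, y_stone = 7.
retaining walls enters the basis when its profit ≥ yᵀa₃ = 7.5·2 + 7·1 = 22.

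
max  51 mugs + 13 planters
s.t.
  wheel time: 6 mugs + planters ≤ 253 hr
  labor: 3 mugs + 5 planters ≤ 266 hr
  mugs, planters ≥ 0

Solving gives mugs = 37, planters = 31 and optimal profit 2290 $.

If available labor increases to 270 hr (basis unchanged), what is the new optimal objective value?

2294

At the optimum: wheel time uses 253 of 253 (binding); labor uses 266 of 266 (binding).
Dual feasibility on the basic columns requires 6·y_wheel time + 3·y_labor = 51, 1·y_wheel time + 5·y_labor = 13.
Solving: y_wheel time = 8, y_labor = 1.
Δz = y_labor·Δb = 1 × (4) = 4, so new z* = 2290 + 4 = 2294.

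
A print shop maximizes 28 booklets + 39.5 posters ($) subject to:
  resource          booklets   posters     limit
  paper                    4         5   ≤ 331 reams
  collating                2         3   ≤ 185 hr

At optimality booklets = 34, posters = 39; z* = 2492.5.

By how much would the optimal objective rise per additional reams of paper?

Check each constraint at x*: paper 331/331 (tight); collating 185/185 (tight).
The binding rows give the dual system: 4·y_paper + 2·y_collating = 28 and 5·y_paper + 3·y_collating = 39.5.
→ y_paper = 2.5 and y_collating = 9.
Shadow price of paper = 2.5.

2.5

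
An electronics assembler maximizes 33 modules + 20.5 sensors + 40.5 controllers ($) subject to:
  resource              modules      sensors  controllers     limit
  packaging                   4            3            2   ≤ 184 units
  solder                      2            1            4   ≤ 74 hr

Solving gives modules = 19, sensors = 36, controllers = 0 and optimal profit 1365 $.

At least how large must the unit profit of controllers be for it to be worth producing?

42

Check each constraint at x*: packaging 184/184 (tight); solder 74/74 (tight).
The binding rows give the dual system: 4·y_packaging + 2·y_solder = 33 and 3·y_packaging + 1·y_solder = 20.5.
This yields shadow prices y_packaging = 4, y_solder = 8.5.
controllers enters the basis when its profit ≥ yᵀa₃ = 4·2 + 8.5·4 = 42.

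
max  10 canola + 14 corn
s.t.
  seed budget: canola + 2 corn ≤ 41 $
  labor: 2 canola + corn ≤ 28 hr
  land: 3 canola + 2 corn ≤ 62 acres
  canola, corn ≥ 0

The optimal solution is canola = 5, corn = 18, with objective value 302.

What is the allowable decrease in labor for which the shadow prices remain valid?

Binding constraints: seed budget, labor. The basis is B = [[1,2],[2,1]] with det -3.
Per unit decrease in labor, x* moves by d = (-0.6667, 0.3333).
The basis stays optimal until canola reaches 0; allowable decrease = 7.5 hr.

7.5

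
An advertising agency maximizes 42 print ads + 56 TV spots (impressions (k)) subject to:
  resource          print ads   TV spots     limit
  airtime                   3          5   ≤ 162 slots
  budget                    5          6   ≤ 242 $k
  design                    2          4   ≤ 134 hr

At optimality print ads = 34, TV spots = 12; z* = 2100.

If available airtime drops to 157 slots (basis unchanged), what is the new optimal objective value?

At the optimum: airtime uses 162 of 162 (binding); budget uses 242 of 242 (binding); design uses 116 of 134 (slack = 18).
Since design is not tight, its dual is 0.
Dual feasibility on the basic columns requires 3·y_airtime + 5·y_budget = 42, 5·y_airtime + 6·y_budget = 56.
Solving: y_airtime = 4, y_budget = 6.
Δz = y_airtime·Δb = 4 × (-5) = -20, so new z* = 2100 − 20 = 2080.

2080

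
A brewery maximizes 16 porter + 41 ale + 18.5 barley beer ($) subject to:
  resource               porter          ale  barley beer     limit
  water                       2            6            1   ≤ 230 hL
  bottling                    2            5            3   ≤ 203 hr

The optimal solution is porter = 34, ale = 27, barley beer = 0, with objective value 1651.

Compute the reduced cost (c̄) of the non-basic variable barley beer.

Both water and bottling are binding at x*.
The binding rows give the dual system: 2·y_water + 2·y_bottling = 16 and 6·y_water + 5·y_bottling = 41.
This yields shadow prices y_water = 1, y_bottling = 7.
Reduced cost of barley beer: c₃ − yᵀa₃ = 18.5 − (1·1 + 7·3) = 18.5 − 22 = -3.5.

-3.5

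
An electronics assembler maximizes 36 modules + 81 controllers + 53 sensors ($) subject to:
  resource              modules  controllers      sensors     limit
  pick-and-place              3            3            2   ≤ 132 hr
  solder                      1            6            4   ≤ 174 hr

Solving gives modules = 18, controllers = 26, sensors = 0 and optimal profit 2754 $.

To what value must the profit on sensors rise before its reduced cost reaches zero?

At the optimum: pick-and-place uses 132 of 132 (binding); solder uses 174 of 174 (binding).
From A_Bᵀ y = c: 3·y_pick-and-place + 1·y_solder = 36; 3·y_pick-and-place + 6·y_solder = 81.
→ y_pick-and-place = 9 and y_solder = 9.
sensors enters the basis when its profit ≥ yᵀa₃ = 9·2 + 9·4 = 54.

54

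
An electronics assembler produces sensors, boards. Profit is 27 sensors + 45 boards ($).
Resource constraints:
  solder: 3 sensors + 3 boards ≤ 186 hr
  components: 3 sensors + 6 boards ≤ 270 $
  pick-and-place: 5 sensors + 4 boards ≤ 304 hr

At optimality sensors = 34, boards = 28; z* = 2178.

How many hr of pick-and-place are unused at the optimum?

22

pick-and-place used = 5·34 + 4·28 = 282; slack = 304 − 282 = 22.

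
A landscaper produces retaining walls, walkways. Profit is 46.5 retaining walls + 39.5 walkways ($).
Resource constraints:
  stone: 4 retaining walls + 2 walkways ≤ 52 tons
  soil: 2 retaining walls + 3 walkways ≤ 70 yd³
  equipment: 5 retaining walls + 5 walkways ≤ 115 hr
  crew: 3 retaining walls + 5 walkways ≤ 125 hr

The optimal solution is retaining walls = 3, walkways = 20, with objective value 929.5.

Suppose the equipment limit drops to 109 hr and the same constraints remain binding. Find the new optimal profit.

890.5

At the optimum: stone uses 52 of 52 (binding); soil uses 66 of 70 (slack = 4); equipment uses 115 of 115 (binding); crew uses 109 of 125 (slack = 16).
By complementary slackness, y = 0 for the non-binding constraints.
Dual feasibility on the basic columns requires 4·y_stone + 5·y_equipment = 46.5, 2·y_stone + 5·y_equipment = 39.5.
This yields shadow prices y_stone = 3.5, y_equipment = 6.5.
Δz = y_equipment·Δb = 6.5 × (-6) = -39, so new z* = 929.5 − 39 = 890.5.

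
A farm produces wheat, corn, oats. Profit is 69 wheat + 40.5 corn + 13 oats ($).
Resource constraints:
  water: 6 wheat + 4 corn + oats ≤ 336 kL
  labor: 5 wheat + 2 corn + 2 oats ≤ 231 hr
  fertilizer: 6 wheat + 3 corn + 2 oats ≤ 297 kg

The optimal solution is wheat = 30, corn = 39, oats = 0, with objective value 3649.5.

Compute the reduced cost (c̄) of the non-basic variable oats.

-4

At the optimum: water uses 336 of 336 (binding); labor uses 228 of 231 (slack = 3); fertilizer uses 297 of 297 (binding).
By complementary slackness, y = 0 for the non-binding constraint.
Dual feasibility on the basic columns requires 6·y_water + 6·y_fertilizer = 69, 4·y_water + 3·y_fertilizer = 40.5.
This yields shadow prices y_water = 6, y_fertilizer = 5.5.
Reduced cost of oats: c₃ − yᵀa₃ = 13 − (6·1 + 5.5·2) = 13 − 17 = -4.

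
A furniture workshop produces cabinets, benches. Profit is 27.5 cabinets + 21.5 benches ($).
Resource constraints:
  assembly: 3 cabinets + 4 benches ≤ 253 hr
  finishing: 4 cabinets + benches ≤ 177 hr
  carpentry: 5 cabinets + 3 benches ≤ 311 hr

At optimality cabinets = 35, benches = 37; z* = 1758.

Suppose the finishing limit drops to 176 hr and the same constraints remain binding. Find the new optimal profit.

At the optimum: assembly uses 253 of 253 (binding); finishing uses 177 of 177 (binding); carpentry uses 286 of 311 (slack = 25).
Slack constraints have shadow price 0 (complementary slackness).
From A_Bᵀ y = c: 3·y_assembly + 4·y_finishing = 27.5; 4·y_assembly + 1·y_finishing = 21.5.
Solving: y_assembly = 4.5, y_finishing = 3.5.
Δz = y_finishing·Δb = 3.5 × (-1) = -3.5, so new z* = 1758 − 3.5 = 1754.5.

1754.5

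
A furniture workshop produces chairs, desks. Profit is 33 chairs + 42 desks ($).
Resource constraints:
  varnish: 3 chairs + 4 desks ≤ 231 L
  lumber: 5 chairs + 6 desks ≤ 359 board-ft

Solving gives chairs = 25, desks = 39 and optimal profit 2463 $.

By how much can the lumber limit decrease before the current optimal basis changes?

12.5

Binding constraints: varnish, lumber. The basis is B = [[3,4],[5,6]] with det -2.
Per unit decrease in lumber, x* moves by d = (-2, 1.5).
The basis stays optimal until chairs reaches 0; allowable decrease = 12.5 board-ft.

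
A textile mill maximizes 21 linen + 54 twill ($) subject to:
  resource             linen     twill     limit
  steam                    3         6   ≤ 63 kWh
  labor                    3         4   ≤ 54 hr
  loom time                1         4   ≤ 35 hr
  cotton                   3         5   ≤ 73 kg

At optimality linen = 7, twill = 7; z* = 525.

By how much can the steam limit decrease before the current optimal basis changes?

10.5

Binding constraints: steam, loom time. The basis is B = [[3,6],[1,4]] with det 6.
Per unit decrease in steam, x* moves by d = (-0.6667, 0.1667).
The basis stays optimal until linen reaches 0; allowable decrease = 10.5 kWh.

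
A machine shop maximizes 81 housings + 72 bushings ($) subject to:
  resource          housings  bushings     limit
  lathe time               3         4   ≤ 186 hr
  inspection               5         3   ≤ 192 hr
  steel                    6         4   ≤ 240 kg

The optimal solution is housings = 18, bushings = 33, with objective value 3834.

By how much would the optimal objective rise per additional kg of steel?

Check each constraint at x*: lathe time 186/186 (tight); inspection 189/192 (slack 3); steel 240/240 (tight).
Slack constraints have shadow price 0 (complementary slackness).
The binding rows give the dual system: 3·y_lathe time + 6·y_steel = 81 and 4·y_lathe time + 4·y_steel = 72.
Solving: y_lathe time = 9, y_steel = 9.
Shadow price of steel = 9.

9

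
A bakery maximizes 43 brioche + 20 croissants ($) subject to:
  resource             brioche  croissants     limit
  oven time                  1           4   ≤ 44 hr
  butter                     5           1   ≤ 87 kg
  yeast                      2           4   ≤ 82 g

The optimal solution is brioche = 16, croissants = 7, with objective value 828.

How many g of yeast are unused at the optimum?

22

yeast used = 2·16 + 4·7 = 60; slack = 82 − 60 = 22.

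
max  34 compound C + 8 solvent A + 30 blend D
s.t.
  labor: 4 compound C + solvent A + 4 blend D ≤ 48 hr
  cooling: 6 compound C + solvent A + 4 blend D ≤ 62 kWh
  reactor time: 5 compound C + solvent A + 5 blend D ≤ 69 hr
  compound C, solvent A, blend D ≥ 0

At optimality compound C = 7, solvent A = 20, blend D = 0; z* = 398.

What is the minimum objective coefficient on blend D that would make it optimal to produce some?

Check each constraint at x*: labor 48/48 (tight); cooling 62/62 (tight); reactor time 55/69 (slack 14).
By complementary slackness, y = 0 for the non-binding constraint.
The binding rows give the dual system: 4·y_labor + 6·y_cooling = 34 and 1·y_labor + 1·y_cooling = 8.
This yields shadow prices y_labor = 7, y_cooling = 1.
blend D enters the basis when its profit ≥ yᵀa₃ = 7·4 + 1·4 = 32.

32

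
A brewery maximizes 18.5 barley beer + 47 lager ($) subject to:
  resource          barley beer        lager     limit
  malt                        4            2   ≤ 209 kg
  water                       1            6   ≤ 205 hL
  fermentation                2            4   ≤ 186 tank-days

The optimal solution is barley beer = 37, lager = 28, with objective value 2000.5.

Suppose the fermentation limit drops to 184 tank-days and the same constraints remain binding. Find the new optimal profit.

Check each constraint at x*: malt 204/209 (slack 5); water 205/205 (tight); fermentation 186/186 (tight).
Slack constraints have shadow price 0 (complementary slackness).
Dual feasibility on the basic columns requires 1·y_water + 2·y_fermentation = 18.5, 6·y_water + 4·y_fermentation = 47.
This yields shadow prices y_water = 2.5, y_fermentation = 8.
Δz = y_fermentation·Δb = 8 × (-2) = -16, so new z* = 2000.5 − 16 = 1984.5.

1984.5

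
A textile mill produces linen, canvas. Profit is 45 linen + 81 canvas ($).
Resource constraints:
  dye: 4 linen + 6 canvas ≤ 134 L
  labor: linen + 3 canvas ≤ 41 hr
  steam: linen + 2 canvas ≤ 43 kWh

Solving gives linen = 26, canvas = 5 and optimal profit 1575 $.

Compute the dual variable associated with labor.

At the optimum: dye uses 134 of 134 (binding); labor uses 41 of 41 (binding); steam uses 36 of 43 (slack = 7).
By complementary slackness, y = 0 for the non-binding constraint.
The binding rows give the dual system: 4·y_dye + 1·y_labor = 45 and 6·y_dye + 3·y_labor = 81.
Solving: y_dye = 9, y_labor = 9.
Shadow price of labor = 9.

9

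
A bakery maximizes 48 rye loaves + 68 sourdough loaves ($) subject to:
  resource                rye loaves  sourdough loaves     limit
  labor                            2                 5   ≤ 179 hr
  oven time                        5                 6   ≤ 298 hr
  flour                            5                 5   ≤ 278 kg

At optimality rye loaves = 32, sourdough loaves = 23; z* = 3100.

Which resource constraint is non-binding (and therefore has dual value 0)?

flour

labor: 179/179 (binding)
oven time: 298/298 (binding)
flour: 275/278 (slack 3)
By complementary slackness, a constraint with positive slack has shadow price 0 → flour.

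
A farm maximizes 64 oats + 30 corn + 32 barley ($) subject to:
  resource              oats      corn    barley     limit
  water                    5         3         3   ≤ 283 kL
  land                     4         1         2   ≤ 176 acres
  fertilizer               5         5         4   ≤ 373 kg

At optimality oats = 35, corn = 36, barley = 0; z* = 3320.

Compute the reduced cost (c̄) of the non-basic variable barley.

Check each constraint at x*: water 283/283 (tight); land 176/176 (tight); fertilizer 355/373 (slack 18).
By complementary slackness, y = 0 for the non-binding constraint.
Dual feasibility on the basic columns requires 5·y_water + 4·y_land = 64, 3·y_water + 1·y_land = 30.
This yields shadow prices y_water = 8, y_land = 6.
Reduced cost of barley: c₃ − yᵀa₃ = 32 − (8·3 + 6·2) = 32 − 36 = -4.

-4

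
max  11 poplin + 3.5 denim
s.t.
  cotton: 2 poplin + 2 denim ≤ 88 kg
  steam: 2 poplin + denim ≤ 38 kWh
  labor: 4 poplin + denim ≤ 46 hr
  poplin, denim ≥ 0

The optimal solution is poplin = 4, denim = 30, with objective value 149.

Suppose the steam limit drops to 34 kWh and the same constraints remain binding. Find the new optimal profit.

143

At the optimum: cotton uses 68 of 88 (slack = 20); steam uses 38 of 38 (binding); labor uses 46 of 46 (binding).
Since cotton is not tight, its dual is 0.
The binding rows give the dual system: 2·y_steam + 4·y_labor = 11 and 1·y_steam + 1·y_labor = 3.5.
Solving: y_steam = 1.5, y_labor = 2.
Δz = y_steam·Δb = 1.5 × (-4) = -6, so new z* = 149 − 6 = 143.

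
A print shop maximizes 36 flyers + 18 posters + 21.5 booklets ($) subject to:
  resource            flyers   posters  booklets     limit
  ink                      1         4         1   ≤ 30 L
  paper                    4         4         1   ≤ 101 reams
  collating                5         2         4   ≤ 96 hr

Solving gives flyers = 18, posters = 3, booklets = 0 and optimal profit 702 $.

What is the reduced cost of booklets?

Binding: ink and collating. Non-binding: paper (17 unused).
Since paper is not tight, its dual is 0.
The binding rows give the dual system: 1·y_ink + 5·y_collating = 36 and 4·y_ink + 2·y_collating = 18.
→ y_ink = 1 and y_collating = 7.
Reduced cost of booklets: c₃ − yᵀa₃ = 21.5 − (1·1 + 7·4) = 21.5 − 29 = -7.5.

-7.5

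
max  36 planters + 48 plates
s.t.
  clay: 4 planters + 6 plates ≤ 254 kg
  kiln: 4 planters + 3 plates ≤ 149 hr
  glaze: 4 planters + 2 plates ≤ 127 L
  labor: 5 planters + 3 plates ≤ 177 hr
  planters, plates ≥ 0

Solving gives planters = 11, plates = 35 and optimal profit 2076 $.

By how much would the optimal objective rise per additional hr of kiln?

At the optimum: clay uses 254 of 254 (binding); kiln uses 149 of 149 (binding); glaze uses 114 of 127 (slack = 13); labor uses 160 of 177 (slack = 17).
Slack constraints have shadow price 0 (complementary slackness).
From A_Bᵀ y = c: 4·y_clay + 4·y_kiln = 36; 6·y_clay + 3·y_kiln = 48.
Solving: y_clay = 7, y_kiln = 2.
Shadow price of kiln = 2.

2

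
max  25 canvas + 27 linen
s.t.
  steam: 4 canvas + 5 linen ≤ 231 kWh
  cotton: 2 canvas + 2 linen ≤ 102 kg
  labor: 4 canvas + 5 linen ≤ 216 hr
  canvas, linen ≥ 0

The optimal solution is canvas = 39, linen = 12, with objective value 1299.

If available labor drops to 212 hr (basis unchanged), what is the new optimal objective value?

1291

At the optimum: steam uses 216 of 231 (slack = 15); cotton uses 102 of 102 (binding); labor uses 216 of 216 (binding).
Since steam is not tight, its dual is 0.
Dual feasibility on the basic columns requires 2·y_cotton + 4·y_labor = 25, 2·y_cotton + 5·y_labor = 27.
→ y_cotton = 8.5 and y_labor = 2.
Δz = y_labor·Δb = 2 × (-4) = -8, so new z* = 1299 − 8 = 1291.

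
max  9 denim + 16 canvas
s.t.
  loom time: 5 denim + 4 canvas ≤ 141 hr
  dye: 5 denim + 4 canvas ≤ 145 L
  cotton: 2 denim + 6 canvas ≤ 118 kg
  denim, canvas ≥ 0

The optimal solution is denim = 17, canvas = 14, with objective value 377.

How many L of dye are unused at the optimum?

4

dye used = 5·17 + 4·14 = 141; slack = 145 − 141 = 4.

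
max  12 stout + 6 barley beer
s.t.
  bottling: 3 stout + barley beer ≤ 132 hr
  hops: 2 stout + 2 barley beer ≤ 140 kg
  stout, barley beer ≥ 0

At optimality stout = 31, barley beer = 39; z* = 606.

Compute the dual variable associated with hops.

1.5

Both bottling and hops are binding at x*.
The binding rows give the dual system: 3·y_bottling + 2·y_hops = 12 and 1·y_bottling + 2·y_hops = 6.
→ y_bottling = 3 and y_hops = 1.5.
Shadow price of hops = 1.5.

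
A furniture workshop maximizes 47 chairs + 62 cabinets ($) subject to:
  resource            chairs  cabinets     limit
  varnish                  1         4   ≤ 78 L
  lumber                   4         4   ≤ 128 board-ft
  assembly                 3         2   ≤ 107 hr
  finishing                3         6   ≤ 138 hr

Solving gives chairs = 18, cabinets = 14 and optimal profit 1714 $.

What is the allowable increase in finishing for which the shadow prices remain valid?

4

Binding constraints: lumber, finishing. The basis is B = [[4,4],[3,6]] with det 12.
Per unit increase in finishing, x* moves by d = (-0.3333, 0.3333).
The basis stays optimal until varnish becomes binding; allowable increase = 4 hr.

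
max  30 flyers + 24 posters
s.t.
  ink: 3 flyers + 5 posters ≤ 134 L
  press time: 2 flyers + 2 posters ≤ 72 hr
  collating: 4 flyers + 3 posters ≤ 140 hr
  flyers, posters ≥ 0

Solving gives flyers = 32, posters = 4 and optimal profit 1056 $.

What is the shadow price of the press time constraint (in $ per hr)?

At the optimum: ink uses 116 of 134 (slack = 18); press time uses 72 of 72 (binding); collating uses 140 of 140 (binding).
Since ink is not tight, its dual is 0.
The binding rows give the dual system: 2·y_press time + 4·y_collating = 30 and 2·y_press time + 3·y_collating = 24.
→ y_press time = 3 and y_collating = 6.
Shadow price of press time = 3.

3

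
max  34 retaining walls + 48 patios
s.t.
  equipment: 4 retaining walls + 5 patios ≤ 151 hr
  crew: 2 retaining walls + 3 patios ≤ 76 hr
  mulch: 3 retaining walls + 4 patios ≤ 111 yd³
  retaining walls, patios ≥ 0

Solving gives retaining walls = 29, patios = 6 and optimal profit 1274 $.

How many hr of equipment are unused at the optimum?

5

equipment used = 4·29 + 5·6 = 146; slack = 151 − 146 = 5.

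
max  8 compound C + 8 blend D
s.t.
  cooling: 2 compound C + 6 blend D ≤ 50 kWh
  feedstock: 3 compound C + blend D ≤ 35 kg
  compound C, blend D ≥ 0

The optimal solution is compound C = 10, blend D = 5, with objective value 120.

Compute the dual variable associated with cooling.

1

At the optimum: cooling uses 50 of 50 (binding); feedstock uses 35 of 35 (binding).
The binding rows give the dual system: 2·y_cooling + 3·y_feedstock = 8 and 6·y_cooling + 1·y_feedstock = 8.
→ y_cooling = 1 and y_feedstock = 2.
Shadow price of cooling = 1.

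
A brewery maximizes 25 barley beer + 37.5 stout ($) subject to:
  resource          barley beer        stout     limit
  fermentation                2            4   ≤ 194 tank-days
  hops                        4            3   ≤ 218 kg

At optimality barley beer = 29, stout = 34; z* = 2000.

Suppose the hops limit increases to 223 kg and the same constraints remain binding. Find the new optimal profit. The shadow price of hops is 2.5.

Δb = 5, so new z* = 2000 + (2.5)·(5) = 2000 + 12.5 = 2012.5.

2012.5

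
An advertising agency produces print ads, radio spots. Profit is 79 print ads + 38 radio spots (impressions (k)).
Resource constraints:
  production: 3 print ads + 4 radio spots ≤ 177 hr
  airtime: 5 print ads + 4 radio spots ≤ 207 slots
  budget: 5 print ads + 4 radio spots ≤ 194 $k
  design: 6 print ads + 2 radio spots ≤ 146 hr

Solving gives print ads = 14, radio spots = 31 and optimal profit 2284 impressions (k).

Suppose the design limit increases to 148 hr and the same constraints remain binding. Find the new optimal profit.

Binding: budget and design. Non-binding: production (11 unused), airtime (13 unused).
Slack constraints have shadow price 0 (complementary slackness).
Dual feasibility on the basic columns requires 5·y_budget + 6·y_design = 79, 4·y_budget + 2·y_design = 38.
This yields shadow prices y_budget = 5, y_design = 9.
Δz = y_design·Δb = 9 × (2) = 18, so new z* = 2284 + 18 = 2302.

2302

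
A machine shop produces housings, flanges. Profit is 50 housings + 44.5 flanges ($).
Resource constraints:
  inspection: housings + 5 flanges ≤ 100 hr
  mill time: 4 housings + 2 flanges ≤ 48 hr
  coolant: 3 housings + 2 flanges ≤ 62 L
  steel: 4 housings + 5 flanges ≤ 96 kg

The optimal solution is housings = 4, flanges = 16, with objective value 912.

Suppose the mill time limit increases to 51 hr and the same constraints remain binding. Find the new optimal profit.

930

Check each constraint at x*: inspection 84/100 (slack 16); mill time 48/48 (tight); coolant 44/62 (slack 18); steel 96/96 (tight).
Slack constraints have shadow price 0 (complementary slackness).
Dual feasibility on the basic columns requires 4·y_mill time + 4·y_steel = 50, 2·y_mill time + 5·y_steel = 44.5.
→ y_mill time = 6 and y_steel = 6.5.
Δz = y_mill time·Δb = 6 × (3) = 18, so new z* = 912 + 18 = 930.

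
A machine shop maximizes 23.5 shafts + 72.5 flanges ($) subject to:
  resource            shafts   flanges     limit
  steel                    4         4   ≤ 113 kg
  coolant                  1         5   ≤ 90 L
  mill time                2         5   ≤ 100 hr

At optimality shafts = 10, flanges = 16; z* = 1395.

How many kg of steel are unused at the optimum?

9

steel used = 4·10 + 4·16 = 104; slack = 113 − 104 = 9.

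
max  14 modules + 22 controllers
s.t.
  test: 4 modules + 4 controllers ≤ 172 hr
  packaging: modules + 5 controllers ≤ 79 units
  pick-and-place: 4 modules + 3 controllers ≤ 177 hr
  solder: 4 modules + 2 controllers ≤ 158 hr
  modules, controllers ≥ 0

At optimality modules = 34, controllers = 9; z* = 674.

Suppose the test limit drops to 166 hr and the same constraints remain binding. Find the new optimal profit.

656

At the optimum: test uses 172 of 172 (binding); packaging uses 79 of 79 (binding); pick-and-place uses 163 of 177 (slack = 14); solder uses 154 of 158 (slack = 4).
Slack constraints have shadow price 0 (complementary slackness).
Dual feasibility on the basic columns requires 4·y_test + 1·y_packaging = 14, 4·y_test + 5·y_packaging = 22.
This yields shadow prices y_test = 3, y_packaging = 2.
Δz = y_test·Δb = 3 × (-6) = -18, so new z* = 674 − 18 = 656.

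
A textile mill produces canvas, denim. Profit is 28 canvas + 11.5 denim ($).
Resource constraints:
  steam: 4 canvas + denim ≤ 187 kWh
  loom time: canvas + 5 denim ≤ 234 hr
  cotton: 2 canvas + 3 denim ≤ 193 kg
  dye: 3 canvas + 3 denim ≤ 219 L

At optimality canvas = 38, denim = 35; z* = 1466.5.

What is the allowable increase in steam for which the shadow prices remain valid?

105

Binding constraints: steam, dye. The basis is B = [[4,1],[3,3]] with det 9.
Per unit increase in steam, x* moves by d = (0.3333, -0.3333).
The basis stays optimal until denim reaches 0; allowable increase = 105 kWh.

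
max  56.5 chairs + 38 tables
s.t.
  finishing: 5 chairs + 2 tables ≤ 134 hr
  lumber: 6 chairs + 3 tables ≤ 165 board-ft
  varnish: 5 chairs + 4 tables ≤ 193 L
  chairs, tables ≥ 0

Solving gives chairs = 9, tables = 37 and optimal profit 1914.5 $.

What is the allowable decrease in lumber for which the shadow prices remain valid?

20.25

Binding constraints: lumber, varnish. The basis is B = [[6,3],[5,4]] with det 9.
Per unit decrease in lumber, x* moves by d = (-0.4444, 0.5556).
The basis stays optimal until chairs reaches 0; allowable decrease = 20.25 board-ft.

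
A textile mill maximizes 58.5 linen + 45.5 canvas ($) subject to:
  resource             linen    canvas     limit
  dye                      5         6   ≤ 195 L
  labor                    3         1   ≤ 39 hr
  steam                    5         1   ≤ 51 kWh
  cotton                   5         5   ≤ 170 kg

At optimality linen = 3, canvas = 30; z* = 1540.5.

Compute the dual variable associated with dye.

6

At the optimum: dye uses 195 of 195 (binding); labor uses 39 of 39 (binding); steam uses 45 of 51 (slack = 6); cotton uses 165 of 170 (slack = 5).
Slack constraints have shadow price 0 (complementary slackness).
Dual feasibility on the basic columns requires 5·y_dye + 3·y_labor = 58.5, 6·y_dye + 1·y_labor = 45.5.
Solving: y_dye = 6, y_labor = 9.5.
Shadow price of dye = 6.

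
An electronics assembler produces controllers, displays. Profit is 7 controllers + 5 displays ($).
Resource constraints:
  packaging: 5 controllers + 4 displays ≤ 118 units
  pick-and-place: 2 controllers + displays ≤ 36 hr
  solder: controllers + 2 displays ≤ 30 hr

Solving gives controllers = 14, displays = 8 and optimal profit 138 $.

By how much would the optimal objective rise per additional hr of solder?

Check each constraint at x*: packaging 102/118 (slack 16); pick-and-place 36/36 (tight); solder 30/30 (tight).
Slack constraints have shadow price 0 (complementary slackness).
The binding rows give the dual system: 2·y_pick-and-place + 1·y_solder = 7 and 1·y_pick-and-place + 2·y_solder = 5.
This yields shadow prices y_pick-and-place = 3, y_solder = 1.
Shadow price of solder = 1.

1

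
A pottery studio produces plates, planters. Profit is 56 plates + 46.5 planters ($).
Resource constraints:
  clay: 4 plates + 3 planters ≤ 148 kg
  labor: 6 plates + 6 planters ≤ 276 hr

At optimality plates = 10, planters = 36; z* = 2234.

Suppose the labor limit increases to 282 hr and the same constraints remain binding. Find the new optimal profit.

At the optimum: clay uses 148 of 148 (binding); labor uses 276 of 276 (binding).
The binding rows give the dual system: 4·y_clay + 6·y_labor = 56 and 3·y_clay + 6·y_labor = 46.5.
→ y_clay = 9.5 and y_labor = 3.
Δz = y_labor·Δb = 3 × (6) = 18, so new z* = 2234 + 18 = 2252.

2252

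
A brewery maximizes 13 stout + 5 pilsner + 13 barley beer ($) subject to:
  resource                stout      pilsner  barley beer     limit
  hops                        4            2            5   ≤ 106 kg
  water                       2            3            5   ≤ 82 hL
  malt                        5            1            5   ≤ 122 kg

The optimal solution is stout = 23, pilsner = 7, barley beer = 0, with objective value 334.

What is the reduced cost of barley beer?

Binding: hops and malt. Non-binding: water (15 unused).
Since water is not tight, its dual is 0.
Dual feasibility on the basic columns requires 4·y_hops + 5·y_malt = 13, 2·y_hops + 1·y_malt = 5.
→ y_hops = 2 and y_malt = 1.
Reduced cost of barley beer: c₃ − yᵀa₃ = 13 − (2·5 + 1·5) = 13 − 15 = -2.

-2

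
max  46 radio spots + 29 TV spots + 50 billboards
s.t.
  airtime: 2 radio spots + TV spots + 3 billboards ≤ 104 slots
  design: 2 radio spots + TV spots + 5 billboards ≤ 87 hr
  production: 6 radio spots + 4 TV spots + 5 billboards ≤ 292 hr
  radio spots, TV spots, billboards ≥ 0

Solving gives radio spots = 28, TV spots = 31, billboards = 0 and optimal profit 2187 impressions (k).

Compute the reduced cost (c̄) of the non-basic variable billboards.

-5

Check each constraint at x*: airtime 87/104 (slack 17); design 87/87 (tight); production 292/292 (tight).
Since airtime is not tight, its dual is 0.
Dual feasibility on the basic columns requires 2·y_design + 6·y_production = 46, 1·y_design + 4·y_production = 29.
This yields shadow prices y_design = 5, y_production = 6.
Reduced cost of billboards: c₃ − yᵀa₃ = 50 − (5·5 + 6·5) = 50 − 55 = -5.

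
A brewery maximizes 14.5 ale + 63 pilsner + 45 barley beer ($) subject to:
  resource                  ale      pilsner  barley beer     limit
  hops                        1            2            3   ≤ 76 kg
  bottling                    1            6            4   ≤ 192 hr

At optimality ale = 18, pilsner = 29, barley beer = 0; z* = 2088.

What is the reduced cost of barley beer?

-7

At the optimum: hops uses 76 of 76 (binding); bottling uses 192 of 192 (binding).
The binding rows give the dual system: 1·y_hops + 1·y_bottling = 14.5 and 2·y_hops + 6·y_bottling = 63.
→ y_hops = 6 and y_bottling = 8.5.
Reduced cost of barley beer: c₃ − yᵀa₃ = 45 − (6·3 + 8.5·4) = 45 − 52 = -7.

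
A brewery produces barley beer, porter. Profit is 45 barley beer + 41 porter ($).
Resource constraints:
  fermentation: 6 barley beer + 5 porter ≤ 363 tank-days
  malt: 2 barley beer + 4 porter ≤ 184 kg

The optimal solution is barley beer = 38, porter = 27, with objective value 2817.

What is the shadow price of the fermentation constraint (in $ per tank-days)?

7

Check each constraint at x*: fermentation 363/363 (tight); malt 184/184 (tight).
The binding rows give the dual system: 6·y_fermentation + 2·y_malt = 45 and 5·y_fermentation + 4·y_malt = 41.
→ y_fermentation = 7 and y_malt = 1.5.
Shadow price of fermentation = 7.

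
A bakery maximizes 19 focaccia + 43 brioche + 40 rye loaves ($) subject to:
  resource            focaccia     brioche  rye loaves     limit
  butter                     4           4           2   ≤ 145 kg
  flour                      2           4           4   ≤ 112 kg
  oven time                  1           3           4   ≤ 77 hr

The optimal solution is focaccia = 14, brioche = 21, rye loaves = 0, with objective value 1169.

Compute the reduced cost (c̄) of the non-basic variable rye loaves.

-8

Binding: flour and oven time. Non-binding: butter (5 unused).
By complementary slackness, y = 0 for the non-binding constraint.
Dual feasibility on the basic columns requires 2·y_flour + 1·y_oven time = 19, 4·y_flour + 3·y_oven time = 43.
→ y_flour = 7 and y_oven time = 5.
Reduced cost of rye loaves: c₃ − yᵀa₃ = 40 − (7·4 + 5·4) = 40 − 48 = -8.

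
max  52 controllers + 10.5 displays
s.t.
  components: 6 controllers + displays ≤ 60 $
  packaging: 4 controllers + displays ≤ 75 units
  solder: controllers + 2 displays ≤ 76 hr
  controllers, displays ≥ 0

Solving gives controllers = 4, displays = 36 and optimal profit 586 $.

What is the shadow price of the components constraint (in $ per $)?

8.5

At the optimum: components uses 60 of 60 (binding); packaging uses 52 of 75 (slack = 23); solder uses 76 of 76 (binding).
By complementary slackness, y = 0 for the non-binding constraint.
From A_Bᵀ y = c: 6·y_components + 1·y_solder = 52; 1·y_components + 2·y_solder = 10.5.
This yields shadow prices y_components = 8.5, y_solder = 1.
Shadow price of components = 8.5.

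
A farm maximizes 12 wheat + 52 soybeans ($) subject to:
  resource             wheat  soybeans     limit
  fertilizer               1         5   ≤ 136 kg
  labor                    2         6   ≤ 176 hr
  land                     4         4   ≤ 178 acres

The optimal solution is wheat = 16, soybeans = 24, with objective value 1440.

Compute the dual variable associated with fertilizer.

8

Check each constraint at x*: fertilizer 136/136 (tight); labor 176/176 (tight); land 160/178 (slack 18).
Slack constraints have shadow price 0 (complementary slackness).
From A_Bᵀ y = c: 1·y_fertilizer + 2·y_labor = 12; 5·y_fertilizer + 6·y_labor = 52.
This yields shadow prices y_fertilizer = 8, y_labor = 2.
Shadow price of fertilizer = 8.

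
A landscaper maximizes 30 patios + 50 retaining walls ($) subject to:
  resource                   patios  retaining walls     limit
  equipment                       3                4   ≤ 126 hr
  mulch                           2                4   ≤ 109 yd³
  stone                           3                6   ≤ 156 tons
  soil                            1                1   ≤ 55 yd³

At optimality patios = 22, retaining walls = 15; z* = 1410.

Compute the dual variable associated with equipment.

5

At the optimum: equipment uses 126 of 126 (binding); mulch uses 104 of 109 (slack = 5); stone uses 156 of 156 (binding); soil uses 37 of 55 (slack = 18).
By complementary slackness, y = 0 for the non-binding constraints.
The binding rows give the dual system: 3·y_equipment + 3·y_stone = 30 and 4·y_equipment + 6·y_stone = 50.
→ y_equipment = 5 and y_stone = 5.
Shadow price of equipment = 5.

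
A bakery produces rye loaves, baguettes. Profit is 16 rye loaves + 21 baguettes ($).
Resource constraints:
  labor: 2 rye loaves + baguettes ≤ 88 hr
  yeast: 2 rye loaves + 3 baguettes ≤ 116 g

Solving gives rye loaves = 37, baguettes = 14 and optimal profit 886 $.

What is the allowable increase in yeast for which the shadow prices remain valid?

148

Binding constraints: labor, yeast. The basis is B = [[2,1],[2,3]] with det 4.
Per unit increase in yeast, x* moves by d = (-0.25, 0.5).
The basis stays optimal until rye loaves reaches 0; allowable increase = 148 g.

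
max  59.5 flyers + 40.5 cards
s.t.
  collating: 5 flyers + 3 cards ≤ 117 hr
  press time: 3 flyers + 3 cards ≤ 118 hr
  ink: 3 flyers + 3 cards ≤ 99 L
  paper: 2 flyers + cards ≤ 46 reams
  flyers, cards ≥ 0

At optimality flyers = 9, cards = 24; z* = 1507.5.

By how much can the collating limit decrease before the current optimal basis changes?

Binding constraints: collating, ink. The basis is B = [[5,3],[3,3]] with det 6.
Per unit decrease in collating, x* moves by d = (-0.5, 0.5).
The basis stays optimal until flyers reaches 0; allowable decrease = 18 hr.

18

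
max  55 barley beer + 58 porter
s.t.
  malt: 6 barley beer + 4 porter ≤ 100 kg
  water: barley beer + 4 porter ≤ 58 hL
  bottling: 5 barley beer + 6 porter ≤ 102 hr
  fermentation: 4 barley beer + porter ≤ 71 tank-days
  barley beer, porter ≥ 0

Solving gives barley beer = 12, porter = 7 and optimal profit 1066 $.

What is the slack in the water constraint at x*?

water used = 1·12 + 4·7 = 40; slack = 58 − 40 = 18.

18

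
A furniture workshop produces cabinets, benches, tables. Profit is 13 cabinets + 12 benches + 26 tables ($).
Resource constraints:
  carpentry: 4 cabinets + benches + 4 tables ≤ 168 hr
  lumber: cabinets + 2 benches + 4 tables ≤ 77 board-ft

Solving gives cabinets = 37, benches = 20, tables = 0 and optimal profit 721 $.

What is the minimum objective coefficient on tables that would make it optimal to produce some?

Check each constraint at x*: carpentry 168/168 (tight); lumber 77/77 (tight).
The binding rows give the dual system: 4·y_carpentry + 1·y_lumber = 13 and 1·y_carpentry + 2·y_lumber = 12.
→ y_carpentry = 2 and y_lumber = 5.
tables enters the basis when its profit ≥ yᵀa₃ = 2·4 + 5·4 = 28.

28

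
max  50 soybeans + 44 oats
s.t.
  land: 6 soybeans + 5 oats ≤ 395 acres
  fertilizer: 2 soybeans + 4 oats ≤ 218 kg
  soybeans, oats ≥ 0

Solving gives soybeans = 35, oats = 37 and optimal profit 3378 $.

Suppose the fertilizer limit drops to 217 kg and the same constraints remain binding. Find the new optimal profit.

Both land and fertilizer are binding at x*.
Dual feasibility on the basic columns requires 6·y_land + 2·y_fertilizer = 50, 5·y_land + 4·y_fertilizer = 44.
→ y_land = 8 and y_fertilizer = 1.
Δz = y_fertilizer·Δb = 1 × (-1) = -1, so new z* = 3378 − 1 = 3377.

3377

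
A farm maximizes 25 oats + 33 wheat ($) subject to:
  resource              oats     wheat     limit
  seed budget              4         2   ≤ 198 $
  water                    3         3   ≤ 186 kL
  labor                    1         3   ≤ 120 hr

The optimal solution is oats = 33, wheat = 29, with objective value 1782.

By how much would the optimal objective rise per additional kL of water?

7

At the optimum: seed budget uses 190 of 198 (slack = 8); water uses 186 of 186 (binding); labor uses 120 of 120 (binding).
Since seed budget is not tight, its dual is 0.
Dual feasibility on the basic columns requires 3·y_water + 1·y_labor = 25, 3·y_water + 3·y_labor = 33.
→ y_water = 7 and y_labor = 4.
Shadow price of water = 7.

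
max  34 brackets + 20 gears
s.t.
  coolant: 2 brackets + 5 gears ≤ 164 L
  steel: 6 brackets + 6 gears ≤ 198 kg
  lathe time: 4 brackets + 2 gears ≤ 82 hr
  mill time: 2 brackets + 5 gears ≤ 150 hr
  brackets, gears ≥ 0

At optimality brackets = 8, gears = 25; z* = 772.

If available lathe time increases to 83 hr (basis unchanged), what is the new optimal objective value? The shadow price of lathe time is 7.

Δb = 1, so new z* = 772 + (7)·(1) = 772 + 7 = 779.

779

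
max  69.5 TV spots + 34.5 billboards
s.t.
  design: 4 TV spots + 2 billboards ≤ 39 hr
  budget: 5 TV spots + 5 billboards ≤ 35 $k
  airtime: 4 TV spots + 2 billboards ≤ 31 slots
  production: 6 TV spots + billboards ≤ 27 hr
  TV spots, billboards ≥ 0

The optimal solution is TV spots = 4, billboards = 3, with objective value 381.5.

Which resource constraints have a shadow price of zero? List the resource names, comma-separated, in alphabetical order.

design: 22/39 (slack 17)
budget: 35/35 (binding)
airtime: 22/31 (slack 9)
production: 27/27 (binding)
By complementary slackness, a constraint with positive slack has shadow price 0 → airtime, design.

airtime, design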